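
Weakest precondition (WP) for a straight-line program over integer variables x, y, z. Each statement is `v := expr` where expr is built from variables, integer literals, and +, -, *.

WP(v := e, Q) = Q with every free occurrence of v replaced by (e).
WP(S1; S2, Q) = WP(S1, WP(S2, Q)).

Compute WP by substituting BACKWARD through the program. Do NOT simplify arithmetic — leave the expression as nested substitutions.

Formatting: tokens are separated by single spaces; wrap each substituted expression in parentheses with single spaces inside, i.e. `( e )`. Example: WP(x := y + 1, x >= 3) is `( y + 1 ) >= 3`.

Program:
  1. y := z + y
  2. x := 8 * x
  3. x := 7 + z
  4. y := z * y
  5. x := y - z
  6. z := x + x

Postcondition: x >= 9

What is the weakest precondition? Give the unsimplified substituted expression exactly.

Answer: ( ( z * ( z + y ) ) - z ) >= 9

Derivation:
post: x >= 9
stmt 6: z := x + x  -- replace 0 occurrence(s) of z with (x + x)
  => x >= 9
stmt 5: x := y - z  -- replace 1 occurrence(s) of x with (y - z)
  => ( y - z ) >= 9
stmt 4: y := z * y  -- replace 1 occurrence(s) of y with (z * y)
  => ( ( z * y ) - z ) >= 9
stmt 3: x := 7 + z  -- replace 0 occurrence(s) of x with (7 + z)
  => ( ( z * y ) - z ) >= 9
stmt 2: x := 8 * x  -- replace 0 occurrence(s) of x with (8 * x)
  => ( ( z * y ) - z ) >= 9
stmt 1: y := z + y  -- replace 1 occurrence(s) of y with (z + y)
  => ( ( z * ( z + y ) ) - z ) >= 9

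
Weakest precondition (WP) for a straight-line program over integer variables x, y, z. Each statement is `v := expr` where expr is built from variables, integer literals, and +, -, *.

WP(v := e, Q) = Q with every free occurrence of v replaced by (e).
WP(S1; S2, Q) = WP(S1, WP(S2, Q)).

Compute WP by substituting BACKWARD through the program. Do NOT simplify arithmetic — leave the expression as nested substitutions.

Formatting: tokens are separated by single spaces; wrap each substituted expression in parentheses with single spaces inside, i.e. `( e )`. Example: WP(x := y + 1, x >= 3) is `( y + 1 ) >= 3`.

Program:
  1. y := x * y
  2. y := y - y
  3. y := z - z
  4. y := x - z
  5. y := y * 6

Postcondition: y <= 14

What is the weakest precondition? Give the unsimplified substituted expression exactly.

Answer: ( ( x - z ) * 6 ) <= 14

Derivation:
post: y <= 14
stmt 5: y := y * 6  -- replace 1 occurrence(s) of y with (y * 6)
  => ( y * 6 ) <= 14
stmt 4: y := x - z  -- replace 1 occurrence(s) of y with (x - z)
  => ( ( x - z ) * 6 ) <= 14
stmt 3: y := z - z  -- replace 0 occurrence(s) of y with (z - z)
  => ( ( x - z ) * 6 ) <= 14
stmt 2: y := y - y  -- replace 0 occurrence(s) of y with (y - y)
  => ( ( x - z ) * 6 ) <= 14
stmt 1: y := x * y  -- replace 0 occurrence(s) of y with (x * y)
  => ( ( x - z ) * 6 ) <= 14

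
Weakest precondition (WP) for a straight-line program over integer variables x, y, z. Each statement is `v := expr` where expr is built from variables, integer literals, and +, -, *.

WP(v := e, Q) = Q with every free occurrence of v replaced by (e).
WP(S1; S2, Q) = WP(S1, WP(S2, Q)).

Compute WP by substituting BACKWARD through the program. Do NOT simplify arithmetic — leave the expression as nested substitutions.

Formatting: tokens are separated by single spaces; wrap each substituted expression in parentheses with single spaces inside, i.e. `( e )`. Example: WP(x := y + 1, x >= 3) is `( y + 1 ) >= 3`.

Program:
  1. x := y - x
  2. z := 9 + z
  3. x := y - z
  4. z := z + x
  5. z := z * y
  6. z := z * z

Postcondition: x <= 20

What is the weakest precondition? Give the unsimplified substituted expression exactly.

Answer: ( y - ( 9 + z ) ) <= 20

Derivation:
post: x <= 20
stmt 6: z := z * z  -- replace 0 occurrence(s) of z with (z * z)
  => x <= 20
stmt 5: z := z * y  -- replace 0 occurrence(s) of z with (z * y)
  => x <= 20
stmt 4: z := z + x  -- replace 0 occurrence(s) of z with (z + x)
  => x <= 20
stmt 3: x := y - z  -- replace 1 occurrence(s) of x with (y - z)
  => ( y - z ) <= 20
stmt 2: z := 9 + z  -- replace 1 occurrence(s) of z with (9 + z)
  => ( y - ( 9 + z ) ) <= 20
stmt 1: x := y - x  -- replace 0 occurrence(s) of x with (y - x)
  => ( y - ( 9 + z ) ) <= 20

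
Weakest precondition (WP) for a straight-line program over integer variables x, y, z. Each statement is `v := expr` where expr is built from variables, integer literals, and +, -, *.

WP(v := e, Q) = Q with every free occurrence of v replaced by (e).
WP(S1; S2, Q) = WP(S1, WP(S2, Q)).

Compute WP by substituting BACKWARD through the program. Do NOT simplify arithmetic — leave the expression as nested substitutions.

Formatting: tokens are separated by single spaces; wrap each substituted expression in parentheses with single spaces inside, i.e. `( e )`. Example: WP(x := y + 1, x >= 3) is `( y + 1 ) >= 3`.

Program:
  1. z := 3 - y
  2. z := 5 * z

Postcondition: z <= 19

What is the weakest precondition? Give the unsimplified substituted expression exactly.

post: z <= 19
stmt 2: z := 5 * z  -- replace 1 occurrence(s) of z with (5 * z)
  => ( 5 * z ) <= 19
stmt 1: z := 3 - y  -- replace 1 occurrence(s) of z with (3 - y)
  => ( 5 * ( 3 - y ) ) <= 19

Answer: ( 5 * ( 3 - y ) ) <= 19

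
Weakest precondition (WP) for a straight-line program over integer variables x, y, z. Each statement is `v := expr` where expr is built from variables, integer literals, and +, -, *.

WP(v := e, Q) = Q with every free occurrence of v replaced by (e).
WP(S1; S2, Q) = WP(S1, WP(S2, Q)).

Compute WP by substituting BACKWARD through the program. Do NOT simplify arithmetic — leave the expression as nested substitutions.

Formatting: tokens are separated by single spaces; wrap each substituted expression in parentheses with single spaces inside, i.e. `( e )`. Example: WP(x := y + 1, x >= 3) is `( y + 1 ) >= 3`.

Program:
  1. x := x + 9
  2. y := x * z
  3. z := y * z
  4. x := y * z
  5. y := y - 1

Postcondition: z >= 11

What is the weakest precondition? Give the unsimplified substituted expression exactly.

post: z >= 11
stmt 5: y := y - 1  -- replace 0 occurrence(s) of y with (y - 1)
  => z >= 11
stmt 4: x := y * z  -- replace 0 occurrence(s) of x with (y * z)
  => z >= 11
stmt 3: z := y * z  -- replace 1 occurrence(s) of z with (y * z)
  => ( y * z ) >= 11
stmt 2: y := x * z  -- replace 1 occurrence(s) of y with (x * z)
  => ( ( x * z ) * z ) >= 11
stmt 1: x := x + 9  -- replace 1 occurrence(s) of x with (x + 9)
  => ( ( ( x + 9 ) * z ) * z ) >= 11

Answer: ( ( ( x + 9 ) * z ) * z ) >= 11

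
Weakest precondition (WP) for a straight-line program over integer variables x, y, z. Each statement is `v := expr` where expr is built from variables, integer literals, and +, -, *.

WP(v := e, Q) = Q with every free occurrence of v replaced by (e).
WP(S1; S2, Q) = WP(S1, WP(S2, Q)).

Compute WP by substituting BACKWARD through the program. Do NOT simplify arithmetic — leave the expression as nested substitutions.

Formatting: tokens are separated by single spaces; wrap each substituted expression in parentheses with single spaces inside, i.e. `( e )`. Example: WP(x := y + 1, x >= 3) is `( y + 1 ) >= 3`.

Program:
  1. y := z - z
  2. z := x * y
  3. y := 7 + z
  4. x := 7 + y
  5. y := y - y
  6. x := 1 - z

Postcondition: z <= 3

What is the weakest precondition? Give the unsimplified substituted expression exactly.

post: z <= 3
stmt 6: x := 1 - z  -- replace 0 occurrence(s) of x with (1 - z)
  => z <= 3
stmt 5: y := y - y  -- replace 0 occurrence(s) of y with (y - y)
  => z <= 3
stmt 4: x := 7 + y  -- replace 0 occurrence(s) of x with (7 + y)
  => z <= 3
stmt 3: y := 7 + z  -- replace 0 occurrence(s) of y with (7 + z)
  => z <= 3
stmt 2: z := x * y  -- replace 1 occurrence(s) of z with (x * y)
  => ( x * y ) <= 3
stmt 1: y := z - z  -- replace 1 occurrence(s) of y with (z - z)
  => ( x * ( z - z ) ) <= 3

Answer: ( x * ( z - z ) ) <= 3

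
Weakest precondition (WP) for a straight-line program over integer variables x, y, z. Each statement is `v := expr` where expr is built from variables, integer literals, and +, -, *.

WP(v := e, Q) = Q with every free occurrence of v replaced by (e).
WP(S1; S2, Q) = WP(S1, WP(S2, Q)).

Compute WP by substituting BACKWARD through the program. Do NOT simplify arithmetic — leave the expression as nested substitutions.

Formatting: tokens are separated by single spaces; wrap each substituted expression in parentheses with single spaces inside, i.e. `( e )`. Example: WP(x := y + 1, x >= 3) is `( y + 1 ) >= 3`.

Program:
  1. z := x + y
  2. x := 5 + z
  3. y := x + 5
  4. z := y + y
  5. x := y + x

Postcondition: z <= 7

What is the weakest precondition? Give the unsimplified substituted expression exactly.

post: z <= 7
stmt 5: x := y + x  -- replace 0 occurrence(s) of x with (y + x)
  => z <= 7
stmt 4: z := y + y  -- replace 1 occurrence(s) of z with (y + y)
  => ( y + y ) <= 7
stmt 3: y := x + 5  -- replace 2 occurrence(s) of y with (x + 5)
  => ( ( x + 5 ) + ( x + 5 ) ) <= 7
stmt 2: x := 5 + z  -- replace 2 occurrence(s) of x with (5 + z)
  => ( ( ( 5 + z ) + 5 ) + ( ( 5 + z ) + 5 ) ) <= 7
stmt 1: z := x + y  -- replace 2 occurrence(s) of z with (x + y)
  => ( ( ( 5 + ( x + y ) ) + 5 ) + ( ( 5 + ( x + y ) ) + 5 ) ) <= 7

Answer: ( ( ( 5 + ( x + y ) ) + 5 ) + ( ( 5 + ( x + y ) ) + 5 ) ) <= 7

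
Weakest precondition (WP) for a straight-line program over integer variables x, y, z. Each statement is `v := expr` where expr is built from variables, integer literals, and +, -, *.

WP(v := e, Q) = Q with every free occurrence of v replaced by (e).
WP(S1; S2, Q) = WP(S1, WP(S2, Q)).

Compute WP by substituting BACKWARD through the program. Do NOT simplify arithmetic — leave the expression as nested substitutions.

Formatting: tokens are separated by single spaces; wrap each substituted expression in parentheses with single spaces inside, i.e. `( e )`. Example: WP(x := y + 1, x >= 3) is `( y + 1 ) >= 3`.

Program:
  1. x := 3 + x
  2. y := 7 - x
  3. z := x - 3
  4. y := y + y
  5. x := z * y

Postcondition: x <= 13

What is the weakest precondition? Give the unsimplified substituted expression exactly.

Answer: ( ( ( 3 + x ) - 3 ) * ( ( 7 - ( 3 + x ) ) + ( 7 - ( 3 + x ) ) ) ) <= 13

Derivation:
post: x <= 13
stmt 5: x := z * y  -- replace 1 occurrence(s) of x with (z * y)
  => ( z * y ) <= 13
stmt 4: y := y + y  -- replace 1 occurrence(s) of y with (y + y)
  => ( z * ( y + y ) ) <= 13
stmt 3: z := x - 3  -- replace 1 occurrence(s) of z with (x - 3)
  => ( ( x - 3 ) * ( y + y ) ) <= 13
stmt 2: y := 7 - x  -- replace 2 occurrence(s) of y with (7 - x)
  => ( ( x - 3 ) * ( ( 7 - x ) + ( 7 - x ) ) ) <= 13
stmt 1: x := 3 + x  -- replace 3 occurrence(s) of x with (3 + x)
  => ( ( ( 3 + x ) - 3 ) * ( ( 7 - ( 3 + x ) ) + ( 7 - ( 3 + x ) ) ) ) <= 13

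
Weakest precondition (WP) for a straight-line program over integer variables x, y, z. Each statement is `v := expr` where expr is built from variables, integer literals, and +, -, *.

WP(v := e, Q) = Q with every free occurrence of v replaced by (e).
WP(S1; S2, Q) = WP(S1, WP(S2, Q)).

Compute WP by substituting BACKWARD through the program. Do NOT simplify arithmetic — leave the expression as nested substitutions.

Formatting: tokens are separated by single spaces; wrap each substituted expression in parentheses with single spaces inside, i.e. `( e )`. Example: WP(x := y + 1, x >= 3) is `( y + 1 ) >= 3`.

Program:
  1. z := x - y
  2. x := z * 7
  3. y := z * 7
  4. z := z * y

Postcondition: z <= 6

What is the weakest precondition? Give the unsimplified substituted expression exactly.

Answer: ( ( x - y ) * ( ( x - y ) * 7 ) ) <= 6

Derivation:
post: z <= 6
stmt 4: z := z * y  -- replace 1 occurrence(s) of z with (z * y)
  => ( z * y ) <= 6
stmt 3: y := z * 7  -- replace 1 occurrence(s) of y with (z * 7)
  => ( z * ( z * 7 ) ) <= 6
stmt 2: x := z * 7  -- replace 0 occurrence(s) of x with (z * 7)
  => ( z * ( z * 7 ) ) <= 6
stmt 1: z := x - y  -- replace 2 occurrence(s) of z with (x - y)
  => ( ( x - y ) * ( ( x - y ) * 7 ) ) <= 6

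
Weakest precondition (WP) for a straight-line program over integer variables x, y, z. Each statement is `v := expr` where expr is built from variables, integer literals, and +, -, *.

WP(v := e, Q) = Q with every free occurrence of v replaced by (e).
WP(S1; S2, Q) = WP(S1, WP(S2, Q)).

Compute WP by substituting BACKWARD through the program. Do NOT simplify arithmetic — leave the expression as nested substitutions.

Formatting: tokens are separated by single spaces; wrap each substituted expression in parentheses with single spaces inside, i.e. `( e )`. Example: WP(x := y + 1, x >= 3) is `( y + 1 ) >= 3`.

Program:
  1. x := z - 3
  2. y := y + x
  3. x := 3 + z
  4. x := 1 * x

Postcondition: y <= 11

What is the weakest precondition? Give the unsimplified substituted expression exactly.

post: y <= 11
stmt 4: x := 1 * x  -- replace 0 occurrence(s) of x with (1 * x)
  => y <= 11
stmt 3: x := 3 + z  -- replace 0 occurrence(s) of x with (3 + z)
  => y <= 11
stmt 2: y := y + x  -- replace 1 occurrence(s) of y with (y + x)
  => ( y + x ) <= 11
stmt 1: x := z - 3  -- replace 1 occurrence(s) of x with (z - 3)
  => ( y + ( z - 3 ) ) <= 11

Answer: ( y + ( z - 3 ) ) <= 11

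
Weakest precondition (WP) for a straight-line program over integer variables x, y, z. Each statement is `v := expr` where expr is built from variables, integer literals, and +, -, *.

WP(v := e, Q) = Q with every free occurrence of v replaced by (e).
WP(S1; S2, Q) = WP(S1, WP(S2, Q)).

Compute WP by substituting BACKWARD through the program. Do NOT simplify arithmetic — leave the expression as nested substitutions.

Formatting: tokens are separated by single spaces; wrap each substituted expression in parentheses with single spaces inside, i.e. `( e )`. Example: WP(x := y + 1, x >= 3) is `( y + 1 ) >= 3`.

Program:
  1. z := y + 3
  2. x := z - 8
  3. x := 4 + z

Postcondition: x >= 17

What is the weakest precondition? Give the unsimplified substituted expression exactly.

Answer: ( 4 + ( y + 3 ) ) >= 17

Derivation:
post: x >= 17
stmt 3: x := 4 + z  -- replace 1 occurrence(s) of x with (4 + z)
  => ( 4 + z ) >= 17
stmt 2: x := z - 8  -- replace 0 occurrence(s) of x with (z - 8)
  => ( 4 + z ) >= 17
stmt 1: z := y + 3  -- replace 1 occurrence(s) of z with (y + 3)
  => ( 4 + ( y + 3 ) ) >= 17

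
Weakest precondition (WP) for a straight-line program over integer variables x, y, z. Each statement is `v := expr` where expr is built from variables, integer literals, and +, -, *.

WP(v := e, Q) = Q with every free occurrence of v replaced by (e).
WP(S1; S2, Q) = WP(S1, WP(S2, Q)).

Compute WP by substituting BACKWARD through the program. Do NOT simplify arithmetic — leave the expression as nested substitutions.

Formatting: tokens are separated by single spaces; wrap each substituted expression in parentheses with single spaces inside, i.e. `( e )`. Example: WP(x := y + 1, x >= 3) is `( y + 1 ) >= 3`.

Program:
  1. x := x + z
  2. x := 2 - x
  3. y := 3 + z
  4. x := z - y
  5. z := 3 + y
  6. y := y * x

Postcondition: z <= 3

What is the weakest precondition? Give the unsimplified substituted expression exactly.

Answer: ( 3 + ( 3 + z ) ) <= 3

Derivation:
post: z <= 3
stmt 6: y := y * x  -- replace 0 occurrence(s) of y with (y * x)
  => z <= 3
stmt 5: z := 3 + y  -- replace 1 occurrence(s) of z with (3 + y)
  => ( 3 + y ) <= 3
stmt 4: x := z - y  -- replace 0 occurrence(s) of x with (z - y)
  => ( 3 + y ) <= 3
stmt 3: y := 3 + z  -- replace 1 occurrence(s) of y with (3 + z)
  => ( 3 + ( 3 + z ) ) <= 3
stmt 2: x := 2 - x  -- replace 0 occurrence(s) of x with (2 - x)
  => ( 3 + ( 3 + z ) ) <= 3
stmt 1: x := x + z  -- replace 0 occurrence(s) of x with (x + z)
  => ( 3 + ( 3 + z ) ) <= 3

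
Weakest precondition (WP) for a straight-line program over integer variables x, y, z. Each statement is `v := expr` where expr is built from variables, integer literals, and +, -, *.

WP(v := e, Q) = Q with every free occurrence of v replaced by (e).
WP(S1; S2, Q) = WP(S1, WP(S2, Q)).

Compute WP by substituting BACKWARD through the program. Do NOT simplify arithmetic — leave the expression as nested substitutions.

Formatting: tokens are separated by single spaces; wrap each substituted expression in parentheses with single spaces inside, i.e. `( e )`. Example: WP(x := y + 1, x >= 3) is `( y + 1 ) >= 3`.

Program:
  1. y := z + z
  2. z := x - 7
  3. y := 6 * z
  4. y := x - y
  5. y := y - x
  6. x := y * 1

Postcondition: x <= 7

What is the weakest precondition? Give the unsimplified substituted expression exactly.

post: x <= 7
stmt 6: x := y * 1  -- replace 1 occurrence(s) of x with (y * 1)
  => ( y * 1 ) <= 7
stmt 5: y := y - x  -- replace 1 occurrence(s) of y with (y - x)
  => ( ( y - x ) * 1 ) <= 7
stmt 4: y := x - y  -- replace 1 occurrence(s) of y with (x - y)
  => ( ( ( x - y ) - x ) * 1 ) <= 7
stmt 3: y := 6 * z  -- replace 1 occurrence(s) of y with (6 * z)
  => ( ( ( x - ( 6 * z ) ) - x ) * 1 ) <= 7
stmt 2: z := x - 7  -- replace 1 occurrence(s) of z with (x - 7)
  => ( ( ( x - ( 6 * ( x - 7 ) ) ) - x ) * 1 ) <= 7
stmt 1: y := z + z  -- replace 0 occurrence(s) of y with (z + z)
  => ( ( ( x - ( 6 * ( x - 7 ) ) ) - x ) * 1 ) <= 7

Answer: ( ( ( x - ( 6 * ( x - 7 ) ) ) - x ) * 1 ) <= 7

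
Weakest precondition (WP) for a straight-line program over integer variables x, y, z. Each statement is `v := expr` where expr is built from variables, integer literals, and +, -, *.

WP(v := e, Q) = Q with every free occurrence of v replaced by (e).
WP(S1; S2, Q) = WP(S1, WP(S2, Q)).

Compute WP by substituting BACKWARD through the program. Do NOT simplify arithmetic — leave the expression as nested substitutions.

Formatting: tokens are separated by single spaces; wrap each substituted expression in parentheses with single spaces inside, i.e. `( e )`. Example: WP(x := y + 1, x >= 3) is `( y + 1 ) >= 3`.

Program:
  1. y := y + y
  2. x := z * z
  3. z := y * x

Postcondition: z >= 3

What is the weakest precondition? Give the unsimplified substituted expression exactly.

Answer: ( ( y + y ) * ( z * z ) ) >= 3

Derivation:
post: z >= 3
stmt 3: z := y * x  -- replace 1 occurrence(s) of z with (y * x)
  => ( y * x ) >= 3
stmt 2: x := z * z  -- replace 1 occurrence(s) of x with (z * z)
  => ( y * ( z * z ) ) >= 3
stmt 1: y := y + y  -- replace 1 occurrence(s) of y with (y + y)
  => ( ( y + y ) * ( z * z ) ) >= 3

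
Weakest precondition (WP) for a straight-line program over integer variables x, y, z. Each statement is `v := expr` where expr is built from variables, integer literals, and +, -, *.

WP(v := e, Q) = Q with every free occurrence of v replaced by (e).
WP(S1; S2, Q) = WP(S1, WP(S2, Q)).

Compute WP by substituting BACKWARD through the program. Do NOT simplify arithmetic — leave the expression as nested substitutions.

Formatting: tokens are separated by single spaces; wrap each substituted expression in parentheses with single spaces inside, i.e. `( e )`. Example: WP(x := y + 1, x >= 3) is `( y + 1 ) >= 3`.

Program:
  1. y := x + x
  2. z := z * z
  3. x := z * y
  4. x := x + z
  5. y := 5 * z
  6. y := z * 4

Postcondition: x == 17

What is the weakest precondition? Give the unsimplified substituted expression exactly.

Answer: ( ( ( z * z ) * ( x + x ) ) + ( z * z ) ) == 17

Derivation:
post: x == 17
stmt 6: y := z * 4  -- replace 0 occurrence(s) of y with (z * 4)
  => x == 17
stmt 5: y := 5 * z  -- replace 0 occurrence(s) of y with (5 * z)
  => x == 17
stmt 4: x := x + z  -- replace 1 occurrence(s) of x with (x + z)
  => ( x + z ) == 17
stmt 3: x := z * y  -- replace 1 occurrence(s) of x with (z * y)
  => ( ( z * y ) + z ) == 17
stmt 2: z := z * z  -- replace 2 occurrence(s) of z with (z * z)
  => ( ( ( z * z ) * y ) + ( z * z ) ) == 17
stmt 1: y := x + x  -- replace 1 occurrence(s) of y with (x + x)
  => ( ( ( z * z ) * ( x + x ) ) + ( z * z ) ) == 17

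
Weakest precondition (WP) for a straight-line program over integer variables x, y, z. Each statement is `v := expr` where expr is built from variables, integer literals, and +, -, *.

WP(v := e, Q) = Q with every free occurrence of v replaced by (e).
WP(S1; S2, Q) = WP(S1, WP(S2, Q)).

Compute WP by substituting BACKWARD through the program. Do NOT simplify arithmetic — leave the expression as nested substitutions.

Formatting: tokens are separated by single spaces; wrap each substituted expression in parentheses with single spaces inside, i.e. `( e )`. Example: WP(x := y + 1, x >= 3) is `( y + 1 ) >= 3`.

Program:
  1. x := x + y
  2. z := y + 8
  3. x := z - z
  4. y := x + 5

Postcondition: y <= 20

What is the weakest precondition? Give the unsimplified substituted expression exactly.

Answer: ( ( ( y + 8 ) - ( y + 8 ) ) + 5 ) <= 20

Derivation:
post: y <= 20
stmt 4: y := x + 5  -- replace 1 occurrence(s) of y with (x + 5)
  => ( x + 5 ) <= 20
stmt 3: x := z - z  -- replace 1 occurrence(s) of x with (z - z)
  => ( ( z - z ) + 5 ) <= 20
stmt 2: z := y + 8  -- replace 2 occurrence(s) of z with (y + 8)
  => ( ( ( y + 8 ) - ( y + 8 ) ) + 5 ) <= 20
stmt 1: x := x + y  -- replace 0 occurrence(s) of x with (x + y)
  => ( ( ( y + 8 ) - ( y + 8 ) ) + 5 ) <= 20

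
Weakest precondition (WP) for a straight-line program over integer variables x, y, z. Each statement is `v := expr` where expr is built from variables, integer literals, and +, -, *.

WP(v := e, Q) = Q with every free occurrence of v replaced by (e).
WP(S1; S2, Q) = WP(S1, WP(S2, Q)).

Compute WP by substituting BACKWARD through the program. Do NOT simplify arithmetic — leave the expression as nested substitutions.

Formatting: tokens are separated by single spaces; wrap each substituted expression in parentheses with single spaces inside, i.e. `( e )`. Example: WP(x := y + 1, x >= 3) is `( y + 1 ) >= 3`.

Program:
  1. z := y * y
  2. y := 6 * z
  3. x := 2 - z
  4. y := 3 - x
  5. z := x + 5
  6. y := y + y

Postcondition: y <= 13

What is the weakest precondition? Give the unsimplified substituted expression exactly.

post: y <= 13
stmt 6: y := y + y  -- replace 1 occurrence(s) of y with (y + y)
  => ( y + y ) <= 13
stmt 5: z := x + 5  -- replace 0 occurrence(s) of z with (x + 5)
  => ( y + y ) <= 13
stmt 4: y := 3 - x  -- replace 2 occurrence(s) of y with (3 - x)
  => ( ( 3 - x ) + ( 3 - x ) ) <= 13
stmt 3: x := 2 - z  -- replace 2 occurrence(s) of x with (2 - z)
  => ( ( 3 - ( 2 - z ) ) + ( 3 - ( 2 - z ) ) ) <= 13
stmt 2: y := 6 * z  -- replace 0 occurrence(s) of y with (6 * z)
  => ( ( 3 - ( 2 - z ) ) + ( 3 - ( 2 - z ) ) ) <= 13
stmt 1: z := y * y  -- replace 2 occurrence(s) of z with (y * y)
  => ( ( 3 - ( 2 - ( y * y ) ) ) + ( 3 - ( 2 - ( y * y ) ) ) ) <= 13

Answer: ( ( 3 - ( 2 - ( y * y ) ) ) + ( 3 - ( 2 - ( y * y ) ) ) ) <= 13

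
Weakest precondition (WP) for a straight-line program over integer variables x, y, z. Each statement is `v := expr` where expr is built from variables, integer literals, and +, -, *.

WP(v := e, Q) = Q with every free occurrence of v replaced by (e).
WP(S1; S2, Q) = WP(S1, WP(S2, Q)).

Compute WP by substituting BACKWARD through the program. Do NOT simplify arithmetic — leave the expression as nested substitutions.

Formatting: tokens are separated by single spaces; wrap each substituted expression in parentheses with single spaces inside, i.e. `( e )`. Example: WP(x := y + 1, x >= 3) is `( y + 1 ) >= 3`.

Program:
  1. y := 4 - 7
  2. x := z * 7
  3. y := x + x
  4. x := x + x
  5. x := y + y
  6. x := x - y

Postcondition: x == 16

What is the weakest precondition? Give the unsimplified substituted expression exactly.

Answer: ( ( ( ( z * 7 ) + ( z * 7 ) ) + ( ( z * 7 ) + ( z * 7 ) ) ) - ( ( z * 7 ) + ( z * 7 ) ) ) == 16

Derivation:
post: x == 16
stmt 6: x := x - y  -- replace 1 occurrence(s) of x with (x - y)
  => ( x - y ) == 16
stmt 5: x := y + y  -- replace 1 occurrence(s) of x with (y + y)
  => ( ( y + y ) - y ) == 16
stmt 4: x := x + x  -- replace 0 occurrence(s) of x with (x + x)
  => ( ( y + y ) - y ) == 16
stmt 3: y := x + x  -- replace 3 occurrence(s) of y with (x + x)
  => ( ( ( x + x ) + ( x + x ) ) - ( x + x ) ) == 16
stmt 2: x := z * 7  -- replace 6 occurrence(s) of x with (z * 7)
  => ( ( ( ( z * 7 ) + ( z * 7 ) ) + ( ( z * 7 ) + ( z * 7 ) ) ) - ( ( z * 7 ) + ( z * 7 ) ) ) == 16
stmt 1: y := 4 - 7  -- replace 0 occurrence(s) of y with (4 - 7)
  => ( ( ( ( z * 7 ) + ( z * 7 ) ) + ( ( z * 7 ) + ( z * 7 ) ) ) - ( ( z * 7 ) + ( z * 7 ) ) ) == 16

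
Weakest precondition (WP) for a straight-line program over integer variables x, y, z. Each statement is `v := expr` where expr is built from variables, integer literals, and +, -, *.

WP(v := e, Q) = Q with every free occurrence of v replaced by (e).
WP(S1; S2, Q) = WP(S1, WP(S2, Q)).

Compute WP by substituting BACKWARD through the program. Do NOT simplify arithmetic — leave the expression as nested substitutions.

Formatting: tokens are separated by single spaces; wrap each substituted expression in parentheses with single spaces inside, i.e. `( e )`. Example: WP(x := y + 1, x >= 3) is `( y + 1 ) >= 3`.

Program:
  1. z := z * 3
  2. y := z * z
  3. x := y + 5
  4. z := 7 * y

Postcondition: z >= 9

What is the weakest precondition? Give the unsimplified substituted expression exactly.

Answer: ( 7 * ( ( z * 3 ) * ( z * 3 ) ) ) >= 9

Derivation:
post: z >= 9
stmt 4: z := 7 * y  -- replace 1 occurrence(s) of z with (7 * y)
  => ( 7 * y ) >= 9
stmt 3: x := y + 5  -- replace 0 occurrence(s) of x with (y + 5)
  => ( 7 * y ) >= 9
stmt 2: y := z * z  -- replace 1 occurrence(s) of y with (z * z)
  => ( 7 * ( z * z ) ) >= 9
stmt 1: z := z * 3  -- replace 2 occurrence(s) of z with (z * 3)
  => ( 7 * ( ( z * 3 ) * ( z * 3 ) ) ) >= 9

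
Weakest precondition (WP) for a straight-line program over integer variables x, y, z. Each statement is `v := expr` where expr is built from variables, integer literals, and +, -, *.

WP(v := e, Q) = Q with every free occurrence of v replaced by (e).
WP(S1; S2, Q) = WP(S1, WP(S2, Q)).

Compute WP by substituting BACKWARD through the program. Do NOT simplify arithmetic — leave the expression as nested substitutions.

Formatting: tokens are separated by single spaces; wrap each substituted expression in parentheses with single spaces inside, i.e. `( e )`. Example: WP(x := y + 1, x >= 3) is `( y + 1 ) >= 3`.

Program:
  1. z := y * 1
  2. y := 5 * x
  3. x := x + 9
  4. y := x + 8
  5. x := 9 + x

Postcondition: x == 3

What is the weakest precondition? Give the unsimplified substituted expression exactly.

post: x == 3
stmt 5: x := 9 + x  -- replace 1 occurrence(s) of x with (9 + x)
  => ( 9 + x ) == 3
stmt 4: y := x + 8  -- replace 0 occurrence(s) of y with (x + 8)
  => ( 9 + x ) == 3
stmt 3: x := x + 9  -- replace 1 occurrence(s) of x with (x + 9)
  => ( 9 + ( x + 9 ) ) == 3
stmt 2: y := 5 * x  -- replace 0 occurrence(s) of y with (5 * x)
  => ( 9 + ( x + 9 ) ) == 3
stmt 1: z := y * 1  -- replace 0 occurrence(s) of z with (y * 1)
  => ( 9 + ( x + 9 ) ) == 3

Answer: ( 9 + ( x + 9 ) ) == 3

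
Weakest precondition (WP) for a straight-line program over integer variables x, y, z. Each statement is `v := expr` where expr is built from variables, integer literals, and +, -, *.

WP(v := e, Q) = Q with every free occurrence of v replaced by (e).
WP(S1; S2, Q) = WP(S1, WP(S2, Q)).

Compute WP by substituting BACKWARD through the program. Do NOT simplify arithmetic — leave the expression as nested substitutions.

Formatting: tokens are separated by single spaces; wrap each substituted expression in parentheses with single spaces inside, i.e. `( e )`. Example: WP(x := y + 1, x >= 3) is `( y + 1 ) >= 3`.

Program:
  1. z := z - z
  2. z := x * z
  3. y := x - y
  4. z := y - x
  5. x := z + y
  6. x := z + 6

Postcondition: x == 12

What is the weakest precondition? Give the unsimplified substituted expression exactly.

Answer: ( ( ( x - y ) - x ) + 6 ) == 12

Derivation:
post: x == 12
stmt 6: x := z + 6  -- replace 1 occurrence(s) of x with (z + 6)
  => ( z + 6 ) == 12
stmt 5: x := z + y  -- replace 0 occurrence(s) of x with (z + y)
  => ( z + 6 ) == 12
stmt 4: z := y - x  -- replace 1 occurrence(s) of z with (y - x)
  => ( ( y - x ) + 6 ) == 12
stmt 3: y := x - y  -- replace 1 occurrence(s) of y with (x - y)
  => ( ( ( x - y ) - x ) + 6 ) == 12
stmt 2: z := x * z  -- replace 0 occurrence(s) of z with (x * z)
  => ( ( ( x - y ) - x ) + 6 ) == 12
stmt 1: z := z - z  -- replace 0 occurrence(s) of z with (z - z)
  => ( ( ( x - y ) - x ) + 6 ) == 12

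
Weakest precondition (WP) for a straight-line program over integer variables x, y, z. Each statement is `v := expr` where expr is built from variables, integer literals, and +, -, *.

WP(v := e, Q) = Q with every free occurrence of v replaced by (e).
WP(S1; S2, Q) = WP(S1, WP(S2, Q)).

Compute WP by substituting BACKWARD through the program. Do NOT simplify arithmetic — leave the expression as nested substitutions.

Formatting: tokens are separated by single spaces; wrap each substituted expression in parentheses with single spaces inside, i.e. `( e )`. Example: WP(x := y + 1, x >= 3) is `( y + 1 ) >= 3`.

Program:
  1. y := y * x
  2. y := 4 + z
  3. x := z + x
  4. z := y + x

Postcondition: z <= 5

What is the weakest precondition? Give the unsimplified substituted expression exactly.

Answer: ( ( 4 + z ) + ( z + x ) ) <= 5

Derivation:
post: z <= 5
stmt 4: z := y + x  -- replace 1 occurrence(s) of z with (y + x)
  => ( y + x ) <= 5
stmt 3: x := z + x  -- replace 1 occurrence(s) of x with (z + x)
  => ( y + ( z + x ) ) <= 5
stmt 2: y := 4 + z  -- replace 1 occurrence(s) of y with (4 + z)
  => ( ( 4 + z ) + ( z + x ) ) <= 5
stmt 1: y := y * x  -- replace 0 occurrence(s) of y with (y * x)
  => ( ( 4 + z ) + ( z + x ) ) <= 5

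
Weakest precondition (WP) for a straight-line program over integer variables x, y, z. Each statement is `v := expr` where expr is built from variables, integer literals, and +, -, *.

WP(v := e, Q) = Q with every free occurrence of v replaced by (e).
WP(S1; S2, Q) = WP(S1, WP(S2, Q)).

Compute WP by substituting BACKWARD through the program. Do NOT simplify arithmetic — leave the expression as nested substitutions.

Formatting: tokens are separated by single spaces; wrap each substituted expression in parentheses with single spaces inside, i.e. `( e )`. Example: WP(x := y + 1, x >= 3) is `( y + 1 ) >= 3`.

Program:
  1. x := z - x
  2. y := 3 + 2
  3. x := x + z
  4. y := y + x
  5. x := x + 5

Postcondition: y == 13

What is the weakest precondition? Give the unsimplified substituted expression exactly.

post: y == 13
stmt 5: x := x + 5  -- replace 0 occurrence(s) of x with (x + 5)
  => y == 13
stmt 4: y := y + x  -- replace 1 occurrence(s) of y with (y + x)
  => ( y + x ) == 13
stmt 3: x := x + z  -- replace 1 occurrence(s) of x with (x + z)
  => ( y + ( x + z ) ) == 13
stmt 2: y := 3 + 2  -- replace 1 occurrence(s) of y with (3 + 2)
  => ( ( 3 + 2 ) + ( x + z ) ) == 13
stmt 1: x := z - x  -- replace 1 occurrence(s) of x with (z - x)
  => ( ( 3 + 2 ) + ( ( z - x ) + z ) ) == 13

Answer: ( ( 3 + 2 ) + ( ( z - x ) + z ) ) == 13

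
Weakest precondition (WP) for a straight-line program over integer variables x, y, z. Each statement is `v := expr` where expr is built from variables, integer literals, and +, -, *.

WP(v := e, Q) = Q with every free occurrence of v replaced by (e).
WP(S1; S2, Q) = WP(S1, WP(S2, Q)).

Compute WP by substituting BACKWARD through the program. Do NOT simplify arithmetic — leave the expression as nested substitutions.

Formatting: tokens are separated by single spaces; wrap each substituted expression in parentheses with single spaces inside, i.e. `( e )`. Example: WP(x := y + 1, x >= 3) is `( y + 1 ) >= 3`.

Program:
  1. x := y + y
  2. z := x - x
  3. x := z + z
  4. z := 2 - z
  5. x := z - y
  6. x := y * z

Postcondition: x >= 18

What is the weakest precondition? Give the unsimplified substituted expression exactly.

post: x >= 18
stmt 6: x := y * z  -- replace 1 occurrence(s) of x with (y * z)
  => ( y * z ) >= 18
stmt 5: x := z - y  -- replace 0 occurrence(s) of x with (z - y)
  => ( y * z ) >= 18
stmt 4: z := 2 - z  -- replace 1 occurrence(s) of z with (2 - z)
  => ( y * ( 2 - z ) ) >= 18
stmt 3: x := z + z  -- replace 0 occurrence(s) of x with (z + z)
  => ( y * ( 2 - z ) ) >= 18
stmt 2: z := x - x  -- replace 1 occurrence(s) of z with (x - x)
  => ( y * ( 2 - ( x - x ) ) ) >= 18
stmt 1: x := y + y  -- replace 2 occurrence(s) of x with (y + y)
  => ( y * ( 2 - ( ( y + y ) - ( y + y ) ) ) ) >= 18

Answer: ( y * ( 2 - ( ( y + y ) - ( y + y ) ) ) ) >= 18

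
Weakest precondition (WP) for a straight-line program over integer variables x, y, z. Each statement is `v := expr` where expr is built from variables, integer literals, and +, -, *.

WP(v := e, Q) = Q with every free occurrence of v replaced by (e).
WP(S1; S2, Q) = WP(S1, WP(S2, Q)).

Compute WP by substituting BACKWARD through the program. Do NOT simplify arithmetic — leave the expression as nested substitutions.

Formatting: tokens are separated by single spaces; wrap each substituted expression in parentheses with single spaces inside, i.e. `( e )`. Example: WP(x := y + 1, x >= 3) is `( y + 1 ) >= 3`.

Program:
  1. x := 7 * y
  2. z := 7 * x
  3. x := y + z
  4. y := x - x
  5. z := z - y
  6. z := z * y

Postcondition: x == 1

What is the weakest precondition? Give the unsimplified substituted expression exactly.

post: x == 1
stmt 6: z := z * y  -- replace 0 occurrence(s) of z with (z * y)
  => x == 1
stmt 5: z := z - y  -- replace 0 occurrence(s) of z with (z - y)
  => x == 1
stmt 4: y := x - x  -- replace 0 occurrence(s) of y with (x - x)
  => x == 1
stmt 3: x := y + z  -- replace 1 occurrence(s) of x with (y + z)
  => ( y + z ) == 1
stmt 2: z := 7 * x  -- replace 1 occurrence(s) of z with (7 * x)
  => ( y + ( 7 * x ) ) == 1
stmt 1: x := 7 * y  -- replace 1 occurrence(s) of x with (7 * y)
  => ( y + ( 7 * ( 7 * y ) ) ) == 1

Answer: ( y + ( 7 * ( 7 * y ) ) ) == 1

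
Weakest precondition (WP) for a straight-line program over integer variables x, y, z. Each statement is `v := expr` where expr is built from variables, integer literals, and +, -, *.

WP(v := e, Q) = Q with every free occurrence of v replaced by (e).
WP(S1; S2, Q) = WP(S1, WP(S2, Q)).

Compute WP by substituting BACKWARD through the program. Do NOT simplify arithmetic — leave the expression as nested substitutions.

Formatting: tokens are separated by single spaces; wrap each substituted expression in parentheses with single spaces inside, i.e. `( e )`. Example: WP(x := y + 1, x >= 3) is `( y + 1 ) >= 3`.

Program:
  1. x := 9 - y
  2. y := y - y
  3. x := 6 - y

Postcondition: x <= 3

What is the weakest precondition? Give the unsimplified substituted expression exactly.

Answer: ( 6 - ( y - y ) ) <= 3

Derivation:
post: x <= 3
stmt 3: x := 6 - y  -- replace 1 occurrence(s) of x with (6 - y)
  => ( 6 - y ) <= 3
stmt 2: y := y - y  -- replace 1 occurrence(s) of y with (y - y)
  => ( 6 - ( y - y ) ) <= 3
stmt 1: x := 9 - y  -- replace 0 occurrence(s) of x with (9 - y)
  => ( 6 - ( y - y ) ) <= 3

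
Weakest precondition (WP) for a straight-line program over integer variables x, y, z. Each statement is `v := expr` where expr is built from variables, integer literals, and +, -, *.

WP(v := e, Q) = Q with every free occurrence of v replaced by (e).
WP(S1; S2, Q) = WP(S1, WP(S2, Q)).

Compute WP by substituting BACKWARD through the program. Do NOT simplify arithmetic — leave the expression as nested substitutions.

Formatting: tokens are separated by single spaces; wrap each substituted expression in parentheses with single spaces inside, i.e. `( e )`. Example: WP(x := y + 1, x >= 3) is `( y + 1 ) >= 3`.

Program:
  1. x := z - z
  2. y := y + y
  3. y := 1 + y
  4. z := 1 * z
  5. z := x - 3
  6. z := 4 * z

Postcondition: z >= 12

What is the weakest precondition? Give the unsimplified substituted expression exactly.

Answer: ( 4 * ( ( z - z ) - 3 ) ) >= 12

Derivation:
post: z >= 12
stmt 6: z := 4 * z  -- replace 1 occurrence(s) of z with (4 * z)
  => ( 4 * z ) >= 12
stmt 5: z := x - 3  -- replace 1 occurrence(s) of z with (x - 3)
  => ( 4 * ( x - 3 ) ) >= 12
stmt 4: z := 1 * z  -- replace 0 occurrence(s) of z with (1 * z)
  => ( 4 * ( x - 3 ) ) >= 12
stmt 3: y := 1 + y  -- replace 0 occurrence(s) of y with (1 + y)
  => ( 4 * ( x - 3 ) ) >= 12
stmt 2: y := y + y  -- replace 0 occurrence(s) of y with (y + y)
  => ( 4 * ( x - 3 ) ) >= 12
stmt 1: x := z - z  -- replace 1 occurrence(s) of x with (z - z)
  => ( 4 * ( ( z - z ) - 3 ) ) >= 12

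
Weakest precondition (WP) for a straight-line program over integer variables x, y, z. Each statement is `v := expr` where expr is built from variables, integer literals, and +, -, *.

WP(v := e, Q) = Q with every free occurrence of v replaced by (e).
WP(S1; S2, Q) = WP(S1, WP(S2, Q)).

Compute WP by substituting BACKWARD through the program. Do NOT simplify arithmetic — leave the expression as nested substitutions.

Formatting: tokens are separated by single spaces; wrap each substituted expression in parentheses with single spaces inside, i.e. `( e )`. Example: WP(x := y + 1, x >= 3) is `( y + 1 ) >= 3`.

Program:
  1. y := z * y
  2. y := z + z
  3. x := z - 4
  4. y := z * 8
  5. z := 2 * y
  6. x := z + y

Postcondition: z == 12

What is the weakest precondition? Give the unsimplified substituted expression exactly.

Answer: ( 2 * ( z * 8 ) ) == 12

Derivation:
post: z == 12
stmt 6: x := z + y  -- replace 0 occurrence(s) of x with (z + y)
  => z == 12
stmt 5: z := 2 * y  -- replace 1 occurrence(s) of z with (2 * y)
  => ( 2 * y ) == 12
stmt 4: y := z * 8  -- replace 1 occurrence(s) of y with (z * 8)
  => ( 2 * ( z * 8 ) ) == 12
stmt 3: x := z - 4  -- replace 0 occurrence(s) of x with (z - 4)
  => ( 2 * ( z * 8 ) ) == 12
stmt 2: y := z + z  -- replace 0 occurrence(s) of y with (z + z)
  => ( 2 * ( z * 8 ) ) == 12
stmt 1: y := z * y  -- replace 0 occurrence(s) of y with (z * y)
  => ( 2 * ( z * 8 ) ) == 12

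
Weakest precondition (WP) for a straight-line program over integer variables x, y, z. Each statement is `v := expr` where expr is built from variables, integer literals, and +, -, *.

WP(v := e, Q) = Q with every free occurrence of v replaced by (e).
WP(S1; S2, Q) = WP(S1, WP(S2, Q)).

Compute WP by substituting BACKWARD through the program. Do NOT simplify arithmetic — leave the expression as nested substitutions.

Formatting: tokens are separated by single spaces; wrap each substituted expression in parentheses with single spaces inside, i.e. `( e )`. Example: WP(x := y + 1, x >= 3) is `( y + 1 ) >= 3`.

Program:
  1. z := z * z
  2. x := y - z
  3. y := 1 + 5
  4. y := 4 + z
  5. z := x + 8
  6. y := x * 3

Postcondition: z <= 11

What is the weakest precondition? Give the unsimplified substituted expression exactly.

post: z <= 11
stmt 6: y := x * 3  -- replace 0 occurrence(s) of y with (x * 3)
  => z <= 11
stmt 5: z := x + 8  -- replace 1 occurrence(s) of z with (x + 8)
  => ( x + 8 ) <= 11
stmt 4: y := 4 + z  -- replace 0 occurrence(s) of y with (4 + z)
  => ( x + 8 ) <= 11
stmt 3: y := 1 + 5  -- replace 0 occurrence(s) of y with (1 + 5)
  => ( x + 8 ) <= 11
stmt 2: x := y - z  -- replace 1 occurrence(s) of x with (y - z)
  => ( ( y - z ) + 8 ) <= 11
stmt 1: z := z * z  -- replace 1 occurrence(s) of z with (z * z)
  => ( ( y - ( z * z ) ) + 8 ) <= 11

Answer: ( ( y - ( z * z ) ) + 8 ) <= 11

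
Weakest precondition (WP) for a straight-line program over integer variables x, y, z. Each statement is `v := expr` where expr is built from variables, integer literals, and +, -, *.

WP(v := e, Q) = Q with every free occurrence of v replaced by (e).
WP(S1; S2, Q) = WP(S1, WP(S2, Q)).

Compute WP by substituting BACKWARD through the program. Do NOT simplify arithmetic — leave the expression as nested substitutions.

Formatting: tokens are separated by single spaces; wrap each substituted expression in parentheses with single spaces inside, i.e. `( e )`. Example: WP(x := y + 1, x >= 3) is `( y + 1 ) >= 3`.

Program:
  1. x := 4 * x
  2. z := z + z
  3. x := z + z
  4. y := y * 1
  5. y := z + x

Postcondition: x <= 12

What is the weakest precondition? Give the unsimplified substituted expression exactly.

Answer: ( ( z + z ) + ( z + z ) ) <= 12

Derivation:
post: x <= 12
stmt 5: y := z + x  -- replace 0 occurrence(s) of y with (z + x)
  => x <= 12
stmt 4: y := y * 1  -- replace 0 occurrence(s) of y with (y * 1)
  => x <= 12
stmt 3: x := z + z  -- replace 1 occurrence(s) of x with (z + z)
  => ( z + z ) <= 12
stmt 2: z := z + z  -- replace 2 occurrence(s) of z with (z + z)
  => ( ( z + z ) + ( z + z ) ) <= 12
stmt 1: x := 4 * x  -- replace 0 occurrence(s) of x with (4 * x)
  => ( ( z + z ) + ( z + z ) ) <= 12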